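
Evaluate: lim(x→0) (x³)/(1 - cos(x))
This is a 0/0 indeterminate form.

Apply L'Hôpital's rule: differentiate numerator and denominator separately.
  f(x) = x^3   ⇒   f'(x) = 3·x^2
  g(x) = 1 - cos(x)   ⇒   g'(x) = sin(x)
  lim(x→0) f'(x)/g'(x) = lim(x→0) (3·x^2)/(sin(x))
  = 0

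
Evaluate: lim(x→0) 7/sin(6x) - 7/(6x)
This is an ∞-∞ indeterminate form.

Combine fractions or rationalize to convert ∞-∞ to 0/0 form:
  lim(x→0) 7/sin(6x) - 7/(6x) = 0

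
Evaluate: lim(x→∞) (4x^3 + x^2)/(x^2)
This is an ∞/∞ indeterminate form.

Apply L'Hôpital's rule: differentiate numerator and denominator separately.
  f(x) = 4·x^3 + x^2   ⇒   f'(x) = 12·x^2 + 2·x
  g(x) = x^2   ⇒   g'(x) = 2·x
  lim(x→∞) f'(x)/g'(x) = lim(x→∞) (12·x^2 + 2·x)/(2·x)
  = ∞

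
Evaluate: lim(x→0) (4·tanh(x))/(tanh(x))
This is a 0/0 indeterminate form.

Apply L'Hôpital's rule: differentiate numerator and denominator separately.
  f(x) = 4·tanh(x)   ⇒   f'(x) = 4 - 4·tanh(x)^2
  g(x) = tanh(x)   ⇒   g'(x) = 1 - tanh(x)^2
  lim(x→0) f'(x)/g'(x) = lim(x→0) (4 - 4·tanh(x)^2)/(1 - tanh(x)^2)
  = 4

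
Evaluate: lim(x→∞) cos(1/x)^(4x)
This is an exponential indeterminate form.

For exponential indeterminate forms, take the natural log:
  Let L = lim(x→∞) cos(1/x)^(4x)
  Then ln(L) = lim(x→∞) [exponent × ln(base)]
  Evaluate using L'Hôpital or standard limits, then exponentiate.
  L = 1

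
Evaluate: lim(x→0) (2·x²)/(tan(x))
This is a 0/0 indeterminate form.

Apply L'Hôpital's rule: differentiate numerator and denominator separately.
  f(x) = 2·x^2   ⇒   f'(x) = 4·x
  g(x) = tan(x)   ⇒   g'(x) = tan(x)^2 + 1
  lim(x→0) f'(x)/g'(x) = lim(x→0) (4·x)/(tan(x)^2 + 1)
  = 0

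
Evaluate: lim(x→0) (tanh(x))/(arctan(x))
This is a 0/0 indeterminate form.

Apply L'Hôpital's rule: differentiate numerator and denominator separately.
  f(x) = tanh(x)   ⇒   f'(x) = 1 - tanh(x)^2
  g(x) = atan(x)   ⇒   g'(x) = 1/(x^2 + 1)
  lim(x→0) f'(x)/g'(x) = lim(x→0) (1 - tanh(x)^2)/(1/(x^2 + 1))
  = 1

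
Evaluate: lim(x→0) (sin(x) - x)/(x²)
This is a 0/0 indeterminate form.

Apply L'Hôpital's rule: differentiate numerator and denominator separately.
  f(x) = -x + sin(x)   ⇒   f'(x) = cos(x) - 1
  g(x) = x^2   ⇒   g'(x) = 2·x
  lim(x→0) f'(x)/g'(x) = lim(x→0) (cos(x) - 1)/(2·x)
  = 0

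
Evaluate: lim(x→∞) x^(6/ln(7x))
This is an exponential indeterminate form.

For exponential indeterminate forms, take the natural log:
  Let L = lim(x→∞) x^(6/ln(7x))
  Then ln(L) = lim(x→∞) [exponent × ln(base)]
  Evaluate using L'Hôpital or standard limits, then exponentiate.
  L = e^(6)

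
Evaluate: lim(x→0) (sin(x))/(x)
This is a 0/0 indeterminate form.

Apply L'Hôpital's rule: differentiate numerator and denominator separately.
  f(x) = sin(x)   ⇒   f'(x) = cos(x)
  g(x) = x   ⇒   g'(x) = 1
  lim(x→0) f'(x)/g'(x) = lim(x→0) (cos(x))/(1)
  = 1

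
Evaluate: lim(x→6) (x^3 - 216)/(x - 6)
This is a standard limit.

Factor or rationalize the expression:
  lim(x→6) (x^3 - 216)/(x - 6) = 108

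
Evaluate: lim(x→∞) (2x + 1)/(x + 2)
This is an ∞/∞ indeterminate form.

Apply L'Hôpital's rule: differentiate numerator and denominator separately.
  f(x) = 2·x + 1   ⇒   f'(x) = 2
  g(x) = x + 2   ⇒   g'(x) = 1
  lim(x→∞) f'(x)/g'(x) = lim(x→∞) (2)/(1)
  = 2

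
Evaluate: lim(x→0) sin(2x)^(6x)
This is an exponential indeterminate form.

For exponential indeterminate forms, take the natural log:
  Let L = lim(x→0) sin(2x)^(6x)
  Then ln(L) = lim(x→0) [exponent × ln(base)]
  Evaluate using L'Hôpital or standard limits, then exponentiate.
  L = 1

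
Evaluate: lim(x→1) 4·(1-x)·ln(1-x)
This is a 0·∞ indeterminate form.

Rewrite 0·∞ as a quotient (0/0 or ∞/∞ form), then apply L'Hôpital's rule:
  lim(x→1) 4·(1-x)·ln(1-x) = 0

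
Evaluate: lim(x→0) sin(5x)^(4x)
This is an exponential indeterminate form.

For exponential indeterminate forms, take the natural log:
  Let L = lim(x→0) sin(5x)^(4x)
  Then ln(L) = lim(x→0) [exponent × ln(base)]
  Evaluate using L'Hôpital or standard limits, then exponentiate.
  L = 1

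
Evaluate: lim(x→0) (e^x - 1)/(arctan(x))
This is a 0/0 indeterminate form.

Apply L'Hôpital's rule: differentiate numerator and denominator separately.
  f(x) = e^(x) - 1   ⇒   f'(x) = e^(x)
  g(x) = atan(x)   ⇒   g'(x) = 1/(x^2 + 1)
  lim(x→0) f'(x)/g'(x) = lim(x→0) (e^(x))/(1/(x^2 + 1))
  = 1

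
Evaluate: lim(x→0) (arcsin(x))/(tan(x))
This is a 0/0 indeterminate form.

Apply L'Hôpital's rule: differentiate numerator and denominator separately.
  f(x) = asin(x)   ⇒   f'(x) = 1/sqrt(1 - x^2)
  g(x) = tan(x)   ⇒   g'(x) = tan(x)^2 + 1
  lim(x→0) f'(x)/g'(x) = lim(x→0) (1/sqrt(1 - x^2))/(tan(x)^2 + 1)
  = 1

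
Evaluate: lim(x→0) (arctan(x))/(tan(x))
This is a 0/0 indeterminate form.

Apply L'Hôpital's rule: differentiate numerator and denominator separately.
  f(x) = atan(x)   ⇒   f'(x) = 1/(x^2 + 1)
  g(x) = tan(x)   ⇒   g'(x) = tan(x)^2 + 1
  lim(x→0) f'(x)/g'(x) = lim(x→0) (1/(x^2 + 1))/(tan(x)^2 + 1)
  = 1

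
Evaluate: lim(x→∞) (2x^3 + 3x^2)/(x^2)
This is an ∞/∞ indeterminate form.

Apply L'Hôpital's rule: differentiate numerator and denominator separately.
  f(x) = 2·x^3 + 3·x^2   ⇒   f'(x) = 6·x^2 + 6·x
  g(x) = x^2   ⇒   g'(x) = 2·x
  lim(x→∞) f'(x)/g'(x) = lim(x→∞) (6·x^2 + 6·x)/(2·x)
  = ∞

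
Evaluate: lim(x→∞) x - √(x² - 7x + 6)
This is an ∞-∞ indeterminate form.

Combine fractions or rationalize to convert ∞-∞ to 0/0 form:
  lim(x→∞) x - √(x² - 7x + 6) = 7/2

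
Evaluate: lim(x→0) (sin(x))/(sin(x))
This is a 0/0 indeterminate form.

Apply L'Hôpital's rule: differentiate numerator and denominator separately.
  f(x) = sin(x)   ⇒   f'(x) = cos(x)
  g(x) = sin(x)   ⇒   g'(x) = cos(x)
  lim(x→0) f'(x)/g'(x) = lim(x→0) (cos(x))/(cos(x))
  = 1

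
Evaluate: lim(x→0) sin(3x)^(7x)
This is an exponential indeterminate form.

For exponential indeterminate forms, take the natural log:
  Let L = lim(x→0) sin(3x)^(7x)
  Then ln(L) = lim(x→0) [exponent × ln(base)]
  Evaluate using L'Hôpital or standard limits, then exponentiate.
  L = 1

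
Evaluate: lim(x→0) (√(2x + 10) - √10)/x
This is a standard limit.

Factor or rationalize the expression:
  lim(x→0) (√(2x + 10) - √10)/x = sqrt(10)/10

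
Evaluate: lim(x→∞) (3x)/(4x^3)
This is an ∞/∞ indeterminate form.

Apply L'Hôpital's rule: differentiate numerator and denominator separately.
  f(x) = 3·x   ⇒   f'(x) = 3
  g(x) = 4·x^3   ⇒   g'(x) = 12·x^2
  lim(x→∞) f'(x)/g'(x) = lim(x→∞) (3)/(12·x^2)
  = 0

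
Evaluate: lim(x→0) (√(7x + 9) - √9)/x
This is a standard limit.

Factor or rationalize the expression:
  lim(x→0) (√(7x + 9) - √9)/x = 7/6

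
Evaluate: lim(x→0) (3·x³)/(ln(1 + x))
This is a 0/0 indeterminate form.

Apply L'Hôpital's rule: differentiate numerator and denominator separately.
  f(x) = 3·x^3   ⇒   f'(x) = 9·x^2
  g(x) = ln(x + 1)   ⇒   g'(x) = 1/(x + 1)
  lim(x→0) f'(x)/g'(x) = lim(x→0) (9·x^2)/(1/(x + 1))
  = 0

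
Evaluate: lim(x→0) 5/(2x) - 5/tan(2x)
This is an ∞-∞ indeterminate form.

Combine fractions or rationalize to convert ∞-∞ to 0/0 form:
  lim(x→0) 5/(2x) - 5/tan(2x) = 0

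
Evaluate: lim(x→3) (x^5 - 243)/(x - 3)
This is a standard limit.

Factor or rationalize the expression:
  lim(x→3) (x^5 - 243)/(x - 3) = 405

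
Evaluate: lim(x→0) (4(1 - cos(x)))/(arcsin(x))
This is a 0/0 indeterminate form.

Apply L'Hôpital's rule: differentiate numerator and denominator separately.
  f(x) = 4 - 4·cos(x)   ⇒   f'(x) = 4·sin(x)
  g(x) = asin(x)   ⇒   g'(x) = 1/sqrt(1 - x^2)
  lim(x→0) f'(x)/g'(x) = lim(x→0) (4·sin(x))/(1/sqrt(1 - x^2))
  = 0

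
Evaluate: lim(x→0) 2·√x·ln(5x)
This is a 0·∞ indeterminate form.

Rewrite 0·∞ as a quotient (0/0 or ∞/∞ form), then apply L'Hôpital's rule:
  lim(x→0) 2·√x·ln(5x) = 0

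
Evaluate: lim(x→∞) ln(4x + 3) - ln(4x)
This is an ∞-∞ indeterminate form.

Combine fractions or rationalize to convert ∞-∞ to 0/0 form:
  lim(x→∞) ln(4x + 3) - ln(4x) = 0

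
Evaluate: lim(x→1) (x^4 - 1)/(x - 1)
This is a standard limit.

Factor or rationalize the expression:
  lim(x→1) (x^4 - 1)/(x - 1) = 4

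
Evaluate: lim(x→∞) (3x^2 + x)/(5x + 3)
This is an ∞/∞ indeterminate form.

Apply L'Hôpital's rule: differentiate numerator and denominator separately.
  f(x) = 3·x^2 + x   ⇒   f'(x) = 6·x + 1
  g(x) = 5·x + 3   ⇒   g'(x) = 5
  lim(x→∞) f'(x)/g'(x) = lim(x→∞) (6·x + 1)/(5)
  = ∞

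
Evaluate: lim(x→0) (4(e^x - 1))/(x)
This is a 0/0 indeterminate form.

Apply L'Hôpital's rule: differentiate numerator and denominator separately.
  f(x) = 4·e^(x) - 4   ⇒   f'(x) = 4·e^(x)
  g(x) = x   ⇒   g'(x) = 1
  lim(x→0) f'(x)/g'(x) = lim(x→0) (4·e^(x))/(1)
  = 4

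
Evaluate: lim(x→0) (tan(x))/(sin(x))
This is a 0/0 indeterminate form.

Apply L'Hôpital's rule: differentiate numerator and denominator separately.
  f(x) = tan(x)   ⇒   f'(x) = tan(x)^2 + 1
  g(x) = sin(x)   ⇒   g'(x) = cos(x)
  lim(x→0) f'(x)/g'(x) = lim(x→0) (tan(x)^2 + 1)/(cos(x))
  = 1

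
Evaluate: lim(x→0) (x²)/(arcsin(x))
This is a 0/0 indeterminate form.

Apply L'Hôpital's rule: differentiate numerator and denominator separately.
  f(x) = x^2   ⇒   f'(x) = 2·x
  g(x) = asin(x)   ⇒   g'(x) = 1/sqrt(1 - x^2)
  lim(x→0) f'(x)/g'(x) = lim(x→0) (2·x)/(1/sqrt(1 - x^2))
  = 0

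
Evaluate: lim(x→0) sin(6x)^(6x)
This is an exponential indeterminate form.

For exponential indeterminate forms, take the natural log:
  Let L = lim(x→0) sin(6x)^(6x)
  Then ln(L) = lim(x→0) [exponent × ln(base)]
  Evaluate using L'Hôpital or standard limits, then exponentiate.
  L = 1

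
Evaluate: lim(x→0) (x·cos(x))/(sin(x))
This is a 0/0 indeterminate form.

Apply L'Hôpital's rule: differentiate numerator and denominator separately.
  f(x) = x·cos(x)   ⇒   f'(x) = -x·sin(x) + cos(x)
  g(x) = sin(x)   ⇒   g'(x) = cos(x)
  lim(x→0) f'(x)/g'(x) = lim(x→0) (-x·sin(x) + cos(x))/(cos(x))
  = 1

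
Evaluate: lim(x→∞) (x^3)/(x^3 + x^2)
This is an ∞/∞ indeterminate form.

Apply L'Hôpital's rule: differentiate numerator and denominator separately.
  f(x) = x^3   ⇒   f'(x) = 3·x^2
  g(x) = x^3 + x^2   ⇒   g'(x) = 3·x^2 + 2·x
  lim(x→∞) f'(x)/g'(x) = lim(x→∞) (3·x^2)/(3·x^2 + 2·x)
  = 1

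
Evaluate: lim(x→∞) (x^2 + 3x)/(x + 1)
This is an ∞/∞ indeterminate form.

Apply L'Hôpital's rule: differentiate numerator and denominator separately.
  f(x) = x^2 + 3·x   ⇒   f'(x) = 2·x + 3
  g(x) = x + 1   ⇒   g'(x) = 1
  lim(x→∞) f'(x)/g'(x) = lim(x→∞) (2·x + 3)/(1)
  = ∞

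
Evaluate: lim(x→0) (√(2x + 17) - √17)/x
This is a standard limit.

Factor or rationalize the expression:
  lim(x→0) (√(2x + 17) - √17)/x = sqrt(17)/17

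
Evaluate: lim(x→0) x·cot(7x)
This is a 0·∞ indeterminate form.

Rewrite 0·∞ as a quotient (0/0 or ∞/∞ form), then apply L'Hôpital's rule:
  lim(x→0) x·cot(7x) = 1/7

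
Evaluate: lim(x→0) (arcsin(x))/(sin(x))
This is a 0/0 indeterminate form.

Apply L'Hôpital's rule: differentiate numerator and denominator separately.
  f(x) = asin(x)   ⇒   f'(x) = 1/sqrt(1 - x^2)
  g(x) = sin(x)   ⇒   g'(x) = cos(x)
  lim(x→0) f'(x)/g'(x) = lim(x→0) (1/sqrt(1 - x^2))/(cos(x))
  = 1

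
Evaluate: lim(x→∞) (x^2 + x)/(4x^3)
This is an ∞/∞ indeterminate form.

Apply L'Hôpital's rule: differentiate numerator and denominator separately.
  f(x) = x^2 + x   ⇒   f'(x) = 2·x + 1
  g(x) = 4·x^3   ⇒   g'(x) = 12·x^2
  lim(x→∞) f'(x)/g'(x) = lim(x→∞) (2·x + 1)/(12·x^2)
  = 0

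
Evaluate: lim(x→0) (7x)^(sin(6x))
This is an exponential indeterminate form.

For exponential indeterminate forms, take the natural log:
  Let L = lim(x→0) (7x)^(sin(6x))
  Then ln(L) = lim(x→0) [exponent × ln(base)]
  Evaluate using L'Hôpital or standard limits, then exponentiate.
  L = 1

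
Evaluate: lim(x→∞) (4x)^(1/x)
This is an exponential indeterminate form.

For exponential indeterminate forms, take the natural log:
  Let L = lim(x→∞) (4x)^(1/x)
  Then ln(L) = lim(x→∞) [exponent × ln(base)]
  Evaluate using L'Hôpital or standard limits, then exponentiate.
  L = 1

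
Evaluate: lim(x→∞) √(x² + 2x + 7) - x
This is an ∞-∞ indeterminate form.

Combine fractions or rationalize to convert ∞-∞ to 0/0 form:
  lim(x→∞) √(x² + 2x + 7) - x = 1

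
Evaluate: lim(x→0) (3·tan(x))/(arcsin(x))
This is a 0/0 indeterminate form.

Apply L'Hôpital's rule: differentiate numerator and denominator separately.
  f(x) = 3·tan(x)   ⇒   f'(x) = 3·tan(x)^2 + 3
  g(x) = asin(x)   ⇒   g'(x) = 1/sqrt(1 - x^2)
  lim(x→0) f'(x)/g'(x) = lim(x→0) (3·tan(x)^2 + 3)/(1/sqrt(1 - x^2))
  = 3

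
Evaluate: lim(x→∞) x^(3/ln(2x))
This is an exponential indeterminate form.

For exponential indeterminate forms, take the natural log:
  Let L = lim(x→∞) x^(3/ln(2x))
  Then ln(L) = lim(x→∞) [exponent × ln(base)]
  Evaluate using L'Hôpital or standard limits, then exponentiate.
  L = e^(3)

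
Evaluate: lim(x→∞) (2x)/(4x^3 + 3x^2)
This is an ∞/∞ indeterminate form.

Apply L'Hôpital's rule: differentiate numerator and denominator separately.
  f(x) = 2·x   ⇒   f'(x) = 2
  g(x) = 4·x^3 + 3·x^2   ⇒   g'(x) = 12·x^2 + 6·x
  lim(x→∞) f'(x)/g'(x) = lim(x→∞) (2)/(12·x^2 + 6·x)
  = 0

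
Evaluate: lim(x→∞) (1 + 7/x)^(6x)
This is an exponential indeterminate form.

For exponential indeterminate forms, take the natural log:
  Let L = lim(x→∞) (1 + 7/x)^(6x)
  Then ln(L) = lim(x→∞) [exponent × ln(base)]
  Evaluate using L'Hôpital or standard limits, then exponentiate.
  L = e^(42)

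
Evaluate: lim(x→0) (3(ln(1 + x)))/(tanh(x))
This is a 0/0 indeterminate form.

Apply L'Hôpital's rule: differentiate numerator and denominator separately.
  f(x) = 3·ln(x + 1)   ⇒   f'(x) = 3/(x + 1)
  g(x) = tanh(x)   ⇒   g'(x) = 1 - tanh(x)^2
  lim(x→0) f'(x)/g'(x) = lim(x→0) (3/(x + 1))/(1 - tanh(x)^2)
  = 3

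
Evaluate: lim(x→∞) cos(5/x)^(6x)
This is an exponential indeterminate form.

For exponential indeterminate forms, take the natural log:
  Let L = lim(x→∞) cos(5/x)^(6x)
  Then ln(L) = lim(x→∞) [exponent × ln(base)]
  Evaluate using L'Hôpital or standard limits, then exponentiate.
  L = 1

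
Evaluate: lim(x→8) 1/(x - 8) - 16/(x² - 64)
This is an ∞-∞ indeterminate form.

Combine fractions or rationalize to convert ∞-∞ to 0/0 form:
  lim(x→8) 1/(x - 8) - 16/(x² - 64) = 1/16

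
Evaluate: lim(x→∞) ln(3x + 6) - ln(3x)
This is an ∞-∞ indeterminate form.

Combine fractions or rationalize to convert ∞-∞ to 0/0 form:
  lim(x→∞) ln(3x + 6) - ln(3x) = 0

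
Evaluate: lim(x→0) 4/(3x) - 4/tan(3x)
This is an ∞-∞ indeterminate form.

Combine fractions or rationalize to convert ∞-∞ to 0/0 form:
  lim(x→0) 4/(3x) - 4/tan(3x) = 0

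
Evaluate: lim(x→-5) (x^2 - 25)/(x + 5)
This is a standard limit.

Factor or rationalize the expression:
  lim(x→-5) (x^2 - 25)/(x + 5) = -10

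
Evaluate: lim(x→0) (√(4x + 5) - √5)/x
This is a standard limit.

Factor or rationalize the expression:
  lim(x→0) (√(4x + 5) - √5)/x = 2·sqrt(5)/5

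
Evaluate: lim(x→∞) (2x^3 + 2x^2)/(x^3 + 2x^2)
This is an ∞/∞ indeterminate form.

Apply L'Hôpital's rule: differentiate numerator and denominator separately.
  f(x) = 2·x^3 + 2·x^2   ⇒   f'(x) = 6·x^2 + 4·x
  g(x) = x^3 + 2·x^2   ⇒   g'(x) = 3·x^2 + 4·x
  lim(x→∞) f'(x)/g'(x) = lim(x→∞) (6·x^2 + 4·x)/(3·x^2 + 4·x)
  = 2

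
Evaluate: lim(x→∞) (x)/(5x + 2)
This is an ∞/∞ indeterminate form.

Apply L'Hôpital's rule: differentiate numerator and denominator separately.
  f(x) = x   ⇒   f'(x) = 1
  g(x) = 5·x + 2   ⇒   g'(x) = 5
  lim(x→∞) f'(x)/g'(x) = lim(x→∞) (1)/(5)
  = 1/5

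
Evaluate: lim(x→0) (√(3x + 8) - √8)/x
This is a standard limit.

Factor or rationalize the expression:
  lim(x→0) (√(3x + 8) - √8)/x = 3·sqrt(2)/8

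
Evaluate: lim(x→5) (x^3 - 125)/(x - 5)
This is a standard limit.

Factor or rationalize the expression:
  lim(x→5) (x^3 - 125)/(x - 5) = 75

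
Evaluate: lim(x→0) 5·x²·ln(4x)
This is a 0·∞ indeterminate form.

Rewrite 0·∞ as a quotient (0/0 or ∞/∞ form), then apply L'Hôpital's rule:
  lim(x→0) 5·x²·ln(4x) = 0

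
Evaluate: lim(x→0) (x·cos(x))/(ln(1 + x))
This is a 0/0 indeterminate form.

Apply L'Hôpital's rule: differentiate numerator and denominator separately.
  f(x) = x·cos(x)   ⇒   f'(x) = -x·sin(x) + cos(x)
  g(x) = ln(x + 1)   ⇒   g'(x) = 1/(x + 1)
  lim(x→0) f'(x)/g'(x) = lim(x→0) (-x·sin(x) + cos(x))/(1/(x + 1))
  = 1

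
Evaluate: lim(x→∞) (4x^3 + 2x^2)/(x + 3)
This is an ∞/∞ indeterminate form.

Apply L'Hôpital's rule: differentiate numerator and denominator separately.
  f(x) = 4·x^3 + 2·x^2   ⇒   f'(x) = 12·x^2 + 4·x
  g(x) = x + 3   ⇒   g'(x) = 1
  lim(x→∞) f'(x)/g'(x) = lim(x→∞) (12·x^2 + 4·x)/(1)
  = ∞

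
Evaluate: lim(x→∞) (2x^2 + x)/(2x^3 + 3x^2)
This is an ∞/∞ indeterminate form.

Apply L'Hôpital's rule: differentiate numerator and denominator separately.
  f(x) = 2·x^2 + x   ⇒   f'(x) = 4·x + 1
  g(x) = 2·x^3 + 3·x^2   ⇒   g'(x) = 6·x^2 + 6·x
  lim(x→∞) f'(x)/g'(x) = lim(x→∞) (4·x + 1)/(6·x^2 + 6·x)
  = 0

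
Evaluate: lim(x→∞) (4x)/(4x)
This is an ∞/∞ indeterminate form.

Apply L'Hôpital's rule: differentiate numerator and denominator separately.
  f(x) = 4·x   ⇒   f'(x) = 4
  g(x) = 4·x   ⇒   g'(x) = 4
  lim(x→∞) f'(x)/g'(x) = lim(x→∞) (4)/(4)
  = 1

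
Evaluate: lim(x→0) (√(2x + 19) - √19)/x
This is a standard limit.

Factor or rationalize the expression:
  lim(x→0) (√(2x + 19) - √19)/x = sqrt(19)/19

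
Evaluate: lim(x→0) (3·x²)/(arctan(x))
This is a 0/0 indeterminate form.

Apply L'Hôpital's rule: differentiate numerator and denominator separately.
  f(x) = 3·x^2   ⇒   f'(x) = 6·x
  g(x) = atan(x)   ⇒   g'(x) = 1/(x^2 + 1)
  lim(x→0) f'(x)/g'(x) = lim(x→0) (6·x)/(1/(x^2 + 1))
  = 0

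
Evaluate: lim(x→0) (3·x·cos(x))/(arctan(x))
This is a 0/0 indeterminate form.

Apply L'Hôpital's rule: differentiate numerator and denominator separately.
  f(x) = 3·x·cos(x)   ⇒   f'(x) = -3·x·sin(x) + 3·cos(x)
  g(x) = atan(x)   ⇒   g'(x) = 1/(x^2 + 1)
  lim(x→0) f'(x)/g'(x) = lim(x→0) (-3·x·sin(x) + 3·cos(x))/(1/(x^2 + 1))
  = 3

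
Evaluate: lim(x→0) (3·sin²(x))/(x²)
This is a 0/0 indeterminate form.

Apply L'Hôpital's rule: differentiate numerator and denominator separately.
  f(x) = 3·sin(x)^2   ⇒   f'(x) = 6·sin(x)·cos(x)
  g(x) = x^2   ⇒   g'(x) = 2·x
  lim(x→0) f'(x)/g'(x) = lim(x→0) (6·sin(x)·cos(x))/(2·x)
  = 3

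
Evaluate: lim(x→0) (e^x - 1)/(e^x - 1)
This is a 0/0 indeterminate form.

Apply L'Hôpital's rule: differentiate numerator and denominator separately.
  f(x) = e^(x) - 1   ⇒   f'(x) = e^(x)
  g(x) = e^(x) - 1   ⇒   g'(x) = e^(x)
  lim(x→0) f'(x)/g'(x) = lim(x→0) (e^(x))/(e^(x))
  = 1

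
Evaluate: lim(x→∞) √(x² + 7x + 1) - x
This is an ∞-∞ indeterminate form.

Combine fractions or rationalize to convert ∞-∞ to 0/0 form:
  lim(x→∞) √(x² + 7x + 1) - x = 7/2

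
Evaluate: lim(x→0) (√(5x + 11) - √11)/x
This is a standard limit.

Factor or rationalize the expression:
  lim(x→0) (√(5x + 11) - √11)/x = 5·sqrt(11)/22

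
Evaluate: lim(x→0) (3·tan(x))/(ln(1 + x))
This is a 0/0 indeterminate form.

Apply L'Hôpital's rule: differentiate numerator and denominator separately.
  f(x) = 3·tan(x)   ⇒   f'(x) = 3·tan(x)^2 + 3
  g(x) = ln(x + 1)   ⇒   g'(x) = 1/(x + 1)
  lim(x→0) f'(x)/g'(x) = lim(x→0) (3·tan(x)^2 + 3)/(1/(x + 1))
  = 3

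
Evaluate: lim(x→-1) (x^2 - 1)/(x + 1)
This is a standard limit.

Factor or rationalize the expression:
  lim(x→-1) (x^2 - 1)/(x + 1) = -2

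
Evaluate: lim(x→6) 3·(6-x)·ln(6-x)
This is a 0·∞ indeterminate form.

Rewrite 0·∞ as a quotient (0/0 or ∞/∞ form), then apply L'Hôpital's rule:
  lim(x→6) 3·(6-x)·ln(6-x) = 0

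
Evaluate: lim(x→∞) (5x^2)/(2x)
This is an ∞/∞ indeterminate form.

Apply L'Hôpital's rule: differentiate numerator and denominator separately.
  f(x) = 5·x^2   ⇒   f'(x) = 10·x
  g(x) = 2·x   ⇒   g'(x) = 2
  lim(x→∞) f'(x)/g'(x) = lim(x→∞) (10·x)/(2)
  = ∞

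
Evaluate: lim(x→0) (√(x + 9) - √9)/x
This is a standard limit.

Factor or rationalize the expression:
  lim(x→0) (√(x + 9) - √9)/x = 1/6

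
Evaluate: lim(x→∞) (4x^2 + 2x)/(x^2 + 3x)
This is an ∞/∞ indeterminate form.

Apply L'Hôpital's rule: differentiate numerator and denominator separately.
  f(x) = 4·x^2 + 2·x   ⇒   f'(x) = 8·x + 2
  g(x) = x^2 + 3·x   ⇒   g'(x) = 2·x + 3
  lim(x→∞) f'(x)/g'(x) = lim(x→∞) (8·x + 2)/(2·x + 3)
  = 4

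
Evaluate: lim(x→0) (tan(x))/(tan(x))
This is a 0/0 indeterminate form.

Apply L'Hôpital's rule: differentiate numerator and denominator separately.
  f(x) = tan(x)   ⇒   f'(x) = tan(x)^2 + 1
  g(x) = tan(x)   ⇒   g'(x) = tan(x)^2 + 1
  lim(x→0) f'(x)/g'(x) = lim(x→0) (tan(x)^2 + 1)/(tan(x)^2 + 1)
  = 1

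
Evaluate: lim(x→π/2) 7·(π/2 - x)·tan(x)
This is a 0·∞ indeterminate form.

Rewrite 0·∞ as a quotient (0/0 or ∞/∞ form), then apply L'Hôpital's rule:
  lim(x→π/2) 7·(π/2 - x)·tan(x) = 7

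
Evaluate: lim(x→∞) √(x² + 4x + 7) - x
This is an ∞-∞ indeterminate form.

Combine fractions or rationalize to convert ∞-∞ to 0/0 form:
  lim(x→∞) √(x² + 4x + 7) - x = 2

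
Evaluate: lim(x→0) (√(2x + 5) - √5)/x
This is a standard limit.

Factor or rationalize the expression:
  lim(x→0) (√(2x + 5) - √5)/x = sqrt(5)/5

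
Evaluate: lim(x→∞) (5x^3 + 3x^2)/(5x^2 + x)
This is an ∞/∞ indeterminate form.

Apply L'Hôpital's rule: differentiate numerator and denominator separately.
  f(x) = 5·x^3 + 3·x^2   ⇒   f'(x) = 15·x^2 + 6·x
  g(x) = 5·x^2 + x   ⇒   g'(x) = 10·x + 1
  lim(x→∞) f'(x)/g'(x) = lim(x→∞) (15·x^2 + 6·x)/(10·x + 1)
  = ∞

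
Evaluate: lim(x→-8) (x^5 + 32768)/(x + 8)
This is a standard limit.

Factor or rationalize the expression:
  lim(x→-8) (x^5 + 32768)/(x + 8) = 20480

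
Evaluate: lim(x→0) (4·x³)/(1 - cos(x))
This is a 0/0 indeterminate form.

Apply L'Hôpital's rule: differentiate numerator and denominator separately.
  f(x) = 4·x^3   ⇒   f'(x) = 12·x^2
  g(x) = 1 - cos(x)   ⇒   g'(x) = sin(x)
  lim(x→0) f'(x)/g'(x) = lim(x→0) (12·x^2)/(sin(x))
  = 0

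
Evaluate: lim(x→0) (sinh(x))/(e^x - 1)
This is a 0/0 indeterminate form.

Apply L'Hôpital's rule: differentiate numerator and denominator separately.
  f(x) = sinh(x)   ⇒   f'(x) = cosh(x)
  g(x) = e^(x) - 1   ⇒   g'(x) = e^(x)
  lim(x→0) f'(x)/g'(x) = lim(x→0) (cosh(x))/(e^(x))
  = 1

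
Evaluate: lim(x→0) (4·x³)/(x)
This is a 0/0 indeterminate form.

Apply L'Hôpital's rule: differentiate numerator and denominator separately.
  f(x) = 4·x^3   ⇒   f'(x) = 12·x^2
  g(x) = x   ⇒   g'(x) = 1
  lim(x→0) f'(x)/g'(x) = lim(x→0) (12·x^2)/(1)
  = 0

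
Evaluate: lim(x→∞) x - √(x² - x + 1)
This is an ∞-∞ indeterminate form.

Combine fractions or rationalize to convert ∞-∞ to 0/0 form:
  lim(x→∞) x - √(x² - x + 1) = 1/2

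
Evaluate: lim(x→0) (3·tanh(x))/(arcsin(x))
This is a 0/0 indeterminate form.

Apply L'Hôpital's rule: differentiate numerator and denominator separately.
  f(x) = 3·tanh(x)   ⇒   f'(x) = 3 - 3·tanh(x)^2
  g(x) = asin(x)   ⇒   g'(x) = 1/sqrt(1 - x^2)
  lim(x→0) f'(x)/g'(x) = lim(x→0) (3 - 3·tanh(x)^2)/(1/sqrt(1 - x^2))
  = 3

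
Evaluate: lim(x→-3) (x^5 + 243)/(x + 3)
This is a standard limit.

Factor or rationalize the expression:
  lim(x→-3) (x^5 + 243)/(x + 3) = 405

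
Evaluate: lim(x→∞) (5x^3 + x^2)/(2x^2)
This is an ∞/∞ indeterminate form.

Apply L'Hôpital's rule: differentiate numerator and denominator separately.
  f(x) = 5·x^3 + x^2   ⇒   f'(x) = 15·x^2 + 2·x
  g(x) = 2·x^2   ⇒   g'(x) = 4·x
  lim(x→∞) f'(x)/g'(x) = lim(x→∞) (15·x^2 + 2·x)/(4·x)
  = ∞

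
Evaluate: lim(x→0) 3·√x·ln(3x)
This is a 0·∞ indeterminate form.

Rewrite 0·∞ as a quotient (0/0 or ∞/∞ form), then apply L'Hôpital's rule:
  lim(x→0) 3·√x·ln(3x) = 0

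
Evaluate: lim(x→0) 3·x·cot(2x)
This is a 0·∞ indeterminate form.

Rewrite 0·∞ as a quotient (0/0 or ∞/∞ form), then apply L'Hôpital's rule:
  lim(x→0) 3·x·cot(2x) = 3/2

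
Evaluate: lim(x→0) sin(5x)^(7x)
This is an exponential indeterminate form.

For exponential indeterminate forms, take the natural log:
  Let L = lim(x→0) sin(5x)^(7x)
  Then ln(L) = lim(x→0) [exponent × ln(base)]
  Evaluate using L'Hôpital or standard limits, then exponentiate.
  L = 1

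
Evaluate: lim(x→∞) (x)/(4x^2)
This is an ∞/∞ indeterminate form.

Apply L'Hôpital's rule: differentiate numerator and denominator separately.
  f(x) = x   ⇒   f'(x) = 1
  g(x) = 4·x^2   ⇒   g'(x) = 8·x
  lim(x→∞) f'(x)/g'(x) = lim(x→∞) (1)/(8·x)
  = 0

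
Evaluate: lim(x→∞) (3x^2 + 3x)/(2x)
This is an ∞/∞ indeterminate form.

Apply L'Hôpital's rule: differentiate numerator and denominator separately.
  f(x) = 3·x^2 + 3·x   ⇒   f'(x) = 6·x + 3
  g(x) = 2·x   ⇒   g'(x) = 2
  lim(x→∞) f'(x)/g'(x) = lim(x→∞) (6·x + 3)/(2)
  = ∞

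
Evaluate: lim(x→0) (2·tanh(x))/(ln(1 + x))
This is a 0/0 indeterminate form.

Apply L'Hôpital's rule: differentiate numerator and denominator separately.
  f(x) = 2·tanh(x)   ⇒   f'(x) = 2 - 2·tanh(x)^2
  g(x) = ln(x + 1)   ⇒   g'(x) = 1/(x + 1)
  lim(x→0) f'(x)/g'(x) = lim(x→0) (2 - 2·tanh(x)^2)/(1/(x + 1))
  = 2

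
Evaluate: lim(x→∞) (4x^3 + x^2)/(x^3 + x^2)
This is an ∞/∞ indeterminate form.

Apply L'Hôpital's rule: differentiate numerator and denominator separately.
  f(x) = 4·x^3 + x^2   ⇒   f'(x) = 12·x^2 + 2·x
  g(x) = x^3 + x^2   ⇒   g'(x) = 3·x^2 + 2·x
  lim(x→∞) f'(x)/g'(x) = lim(x→∞) (12·x^2 + 2·x)/(3·x^2 + 2·x)
  = 4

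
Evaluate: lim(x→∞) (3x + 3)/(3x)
This is an ∞/∞ indeterminate form.

Apply L'Hôpital's rule: differentiate numerator and denominator separately.
  f(x) = 3·x + 3   ⇒   f'(x) = 3
  g(x) = 3·x   ⇒   g'(x) = 3
  lim(x→∞) f'(x)/g'(x) = lim(x→∞) (3)/(3)
  = 1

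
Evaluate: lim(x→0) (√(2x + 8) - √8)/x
This is a standard limit.

Factor or rationalize the expression:
  lim(x→0) (√(2x + 8) - √8)/x = sqrt(2)/4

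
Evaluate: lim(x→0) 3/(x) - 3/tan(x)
This is an ∞-∞ indeterminate form.

Combine fractions or rationalize to convert ∞-∞ to 0/0 form:
  lim(x→0) 3/(x) - 3/tan(x) = 0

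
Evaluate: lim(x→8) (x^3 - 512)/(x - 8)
This is a standard limit.

Factor or rationalize the expression:
  lim(x→8) (x^3 - 512)/(x - 8) = 192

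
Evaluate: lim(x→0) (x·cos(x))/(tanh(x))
This is a 0/0 indeterminate form.

Apply L'Hôpital's rule: differentiate numerator and denominator separately.
  f(x) = x·cos(x)   ⇒   f'(x) = -x·sin(x) + cos(x)
  g(x) = tanh(x)   ⇒   g'(x) = 1 - tanh(x)^2
  lim(x→0) f'(x)/g'(x) = lim(x→0) (-x·sin(x) + cos(x))/(1 - tanh(x)^2)
  = 1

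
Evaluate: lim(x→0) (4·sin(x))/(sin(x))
This is a 0/0 indeterminate form.

Apply L'Hôpital's rule: differentiate numerator and denominator separately.
  f(x) = 4·sin(x)   ⇒   f'(x) = 4·cos(x)
  g(x) = sin(x)   ⇒   g'(x) = cos(x)
  lim(x→0) f'(x)/g'(x) = lim(x→0) (4·cos(x))/(cos(x))
  = 4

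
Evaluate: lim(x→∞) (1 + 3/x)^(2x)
This is an exponential indeterminate form.

For exponential indeterminate forms, take the natural log:
  Let L = lim(x→∞) (1 + 3/x)^(2x)
  Then ln(L) = lim(x→∞) [exponent × ln(base)]
  Evaluate using L'Hôpital or standard limits, then exponentiate.
  L = e^(6)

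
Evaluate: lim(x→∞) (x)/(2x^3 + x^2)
This is an ∞/∞ indeterminate form.

Apply L'Hôpital's rule: differentiate numerator and denominator separately.
  f(x) = x   ⇒   f'(x) = 1
  g(x) = 2·x^3 + x^2   ⇒   g'(x) = 6·x^2 + 2·x
  lim(x→∞) f'(x)/g'(x) = lim(x→∞) (1)/(6·x^2 + 2·x)
  = 0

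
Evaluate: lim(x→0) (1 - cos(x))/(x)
This is a 0/0 indeterminate form.

Apply L'Hôpital's rule: differentiate numerator and denominator separately.
  f(x) = 1 - cos(x)   ⇒   f'(x) = sin(x)
  g(x) = x   ⇒   g'(x) = 1
  lim(x→0) f'(x)/g'(x) = lim(x→0) (sin(x))/(1)
  = 0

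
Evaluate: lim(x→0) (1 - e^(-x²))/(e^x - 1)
This is a 0/0 indeterminate form.

Apply L'Hôpital's rule: differentiate numerator and denominator separately.
  f(x) = 1 - e^(-x^2)   ⇒   f'(x) = 2·x·e^(-x^2)
  g(x) = e^(x) - 1   ⇒   g'(x) = e^(x)
  lim(x→0) f'(x)/g'(x) = lim(x→0) (2·x·e^(-x^2))/(e^(x))
  = 0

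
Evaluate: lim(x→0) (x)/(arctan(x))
This is a 0/0 indeterminate form.

Apply L'Hôpital's rule: differentiate numerator and denominator separately.
  f(x) = x   ⇒   f'(x) = 1
  g(x) = atan(x)   ⇒   g'(x) = 1/(x^2 + 1)
  lim(x→0) f'(x)/g'(x) = lim(x→0) (1)/(1/(x^2 + 1))
  = 1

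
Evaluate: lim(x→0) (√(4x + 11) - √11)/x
This is a standard limit.

Factor or rationalize the expression:
  lim(x→0) (√(4x + 11) - √11)/x = 2·sqrt(11)/11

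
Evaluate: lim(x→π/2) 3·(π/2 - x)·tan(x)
This is a 0·∞ indeterminate form.

Rewrite 0·∞ as a quotient (0/0 or ∞/∞ form), then apply L'Hôpital's rule:
  lim(x→π/2) 3·(π/2 - x)·tan(x) = 3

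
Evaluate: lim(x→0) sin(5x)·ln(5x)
This is a 0·∞ indeterminate form.

Rewrite 0·∞ as a quotient (0/0 or ∞/∞ form), then apply L'Hôpital's rule:
  lim(x→0) sin(5x)·ln(5x) = 0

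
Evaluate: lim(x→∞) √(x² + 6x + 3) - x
This is an ∞-∞ indeterminate form.

Combine fractions or rationalize to convert ∞-∞ to 0/0 form:
  lim(x→∞) √(x² + 6x + 3) - x = 3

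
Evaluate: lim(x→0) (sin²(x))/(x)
This is a 0/0 indeterminate form.

Apply L'Hôpital's rule: differentiate numerator and denominator separately.
  f(x) = sin(x)^2   ⇒   f'(x) = 2·sin(x)·cos(x)
  g(x) = x   ⇒   g'(x) = 1
  lim(x→0) f'(x)/g'(x) = lim(x→0) (2·sin(x)·cos(x))/(1)
  = 0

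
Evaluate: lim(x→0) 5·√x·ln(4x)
This is a 0·∞ indeterminate form.

Rewrite 0·∞ as a quotient (0/0 or ∞/∞ form), then apply L'Hôpital's rule:
  lim(x→0) 5·√x·ln(4x) = 0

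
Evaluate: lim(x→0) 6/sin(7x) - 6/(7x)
This is an ∞-∞ indeterminate form.

Combine fractions or rationalize to convert ∞-∞ to 0/0 form:
  lim(x→0) 6/sin(7x) - 6/(7x) = 0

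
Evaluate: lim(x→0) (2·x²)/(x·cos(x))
This is a 0/0 indeterminate form.

Apply L'Hôpital's rule: differentiate numerator and denominator separately.
  f(x) = 2·x^2   ⇒   f'(x) = 4·x
  g(x) = x·cos(x)   ⇒   g'(x) = -x·sin(x) + cos(x)
  lim(x→0) f'(x)/g'(x) = lim(x→0) (4·x)/(-x·sin(x) + cos(x))
  = 0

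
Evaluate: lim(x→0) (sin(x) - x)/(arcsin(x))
This is a 0/0 indeterminate form.

Apply L'Hôpital's rule: differentiate numerator and denominator separately.
  f(x) = -x + sin(x)   ⇒   f'(x) = cos(x) - 1
  g(x) = asin(x)   ⇒   g'(x) = 1/sqrt(1 - x^2)
  lim(x→0) f'(x)/g'(x) = lim(x→0) (cos(x) - 1)/(1/sqrt(1 - x^2))
  = 0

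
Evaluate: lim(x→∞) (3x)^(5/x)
This is an exponential indeterminate form.

For exponential indeterminate forms, take the natural log:
  Let L = lim(x→∞) (3x)^(5/x)
  Then ln(L) = lim(x→∞) [exponent × ln(base)]
  Evaluate using L'Hôpital or standard limits, then exponentiate.
  L = 1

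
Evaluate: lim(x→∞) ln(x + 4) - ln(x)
This is an ∞-∞ indeterminate form.

Combine fractions or rationalize to convert ∞-∞ to 0/0 form:
  lim(x→∞) ln(x + 4) - ln(x) = 0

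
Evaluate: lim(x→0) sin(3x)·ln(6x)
This is a 0·∞ indeterminate form.

Rewrite 0·∞ as a quotient (0/0 or ∞/∞ form), then apply L'Hôpital's rule:
  lim(x→0) sin(3x)·ln(6x) = 0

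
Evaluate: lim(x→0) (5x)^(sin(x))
This is an exponential indeterminate form.

For exponential indeterminate forms, take the natural log:
  Let L = lim(x→0) (5x)^(sin(x))
  Then ln(L) = lim(x→0) [exponent × ln(base)]
  Evaluate using L'Hôpital or standard limits, then exponentiate.
  L = 1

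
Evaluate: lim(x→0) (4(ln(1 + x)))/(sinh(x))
This is a 0/0 indeterminate form.

Apply L'Hôpital's rule: differentiate numerator and denominator separately.
  f(x) = 4·ln(x + 1)   ⇒   f'(x) = 4/(x + 1)
  g(x) = sinh(x)   ⇒   g'(x) = cosh(x)
  lim(x→0) f'(x)/g'(x) = lim(x→0) (4/(x + 1))/(cosh(x))
  = 4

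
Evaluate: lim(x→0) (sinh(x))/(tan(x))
This is a 0/0 indeterminate form.

Apply L'Hôpital's rule: differentiate numerator and denominator separately.
  f(x) = sinh(x)   ⇒   f'(x) = cosh(x)
  g(x) = tan(x)   ⇒   g'(x) = tan(x)^2 + 1
  lim(x→0) f'(x)/g'(x) = lim(x→0) (cosh(x))/(tan(x)^2 + 1)
  = 1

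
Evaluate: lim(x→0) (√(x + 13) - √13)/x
This is a standard limit.

Factor or rationalize the expression:
  lim(x→0) (√(x + 13) - √13)/x = sqrt(13)/26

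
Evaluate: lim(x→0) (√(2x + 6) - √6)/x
This is a standard limit.

Factor or rationalize the expression:
  lim(x→0) (√(2x + 6) - √6)/x = sqrt(6)/6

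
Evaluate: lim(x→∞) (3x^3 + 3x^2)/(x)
This is an ∞/∞ indeterminate form.

Apply L'Hôpital's rule: differentiate numerator and denominator separately.
  f(x) = 3·x^3 + 3·x^2   ⇒   f'(x) = 9·x^2 + 6·x
  g(x) = x   ⇒   g'(x) = 1
  lim(x→∞) f'(x)/g'(x) = lim(x→∞) (9·x^2 + 6·x)/(1)
  = ∞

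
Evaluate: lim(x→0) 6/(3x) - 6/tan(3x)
This is an ∞-∞ indeterminate form.

Combine fractions or rationalize to convert ∞-∞ to 0/0 form:
  lim(x→0) 6/(3x) - 6/tan(3x) = 0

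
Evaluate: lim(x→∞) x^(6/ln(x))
This is an exponential indeterminate form.

For exponential indeterminate forms, take the natural log:
  Let L = lim(x→∞) x^(6/ln(x))
  Then ln(L) = lim(x→∞) [exponent × ln(base)]
  Evaluate using L'Hôpital or standard limits, then exponentiate.
  L = e^(6)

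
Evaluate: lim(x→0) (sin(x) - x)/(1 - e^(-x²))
This is a 0/0 indeterminate form.

Apply L'Hôpital's rule: differentiate numerator and denominator separately.
  f(x) = -x + sin(x)   ⇒   f'(x) = cos(x) - 1
  g(x) = 1 - e^(-x^2)   ⇒   g'(x) = 2·x·e^(-x^2)
  lim(x→0) f'(x)/g'(x) = lim(x→0) (cos(x) - 1)/(2·x·e^(-x^2))
  = 0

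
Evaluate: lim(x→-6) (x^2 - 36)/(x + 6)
This is a standard limit.

Factor or rationalize the expression:
  lim(x→-6) (x^2 - 36)/(x + 6) = -12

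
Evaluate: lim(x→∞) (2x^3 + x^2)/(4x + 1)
This is an ∞/∞ indeterminate form.

Apply L'Hôpital's rule: differentiate numerator and denominator separately.
  f(x) = 2·x^3 + x^2   ⇒   f'(x) = 6·x^2 + 2·x
  g(x) = 4·x + 1   ⇒   g'(x) = 4
  lim(x→∞) f'(x)/g'(x) = lim(x→∞) (6·x^2 + 2·x)/(4)
  = ∞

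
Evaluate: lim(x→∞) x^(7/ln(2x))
This is an exponential indeterminate form.

For exponential indeterminate forms, take the natural log:
  Let L = lim(x→∞) x^(7/ln(2x))
  Then ln(L) = lim(x→∞) [exponent × ln(base)]
  Evaluate using L'Hôpital or standard limits, then exponentiate.
  L = e^(7)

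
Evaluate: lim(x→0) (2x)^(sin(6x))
This is an exponential indeterminate form.

For exponential indeterminate forms, take the natural log:
  Let L = lim(x→0) (2x)^(sin(6x))
  Then ln(L) = lim(x→0) [exponent × ln(base)]
  Evaluate using L'Hôpital or standard limits, then exponentiate.
  L = 1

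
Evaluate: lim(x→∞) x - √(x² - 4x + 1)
This is an ∞-∞ indeterminate form.

Combine fractions or rationalize to convert ∞-∞ to 0/0 form:
  lim(x→∞) x - √(x² - 4x + 1) = 2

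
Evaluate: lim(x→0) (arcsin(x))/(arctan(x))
This is a 0/0 indeterminate form.

Apply L'Hôpital's rule: differentiate numerator and denominator separately.
  f(x) = asin(x)   ⇒   f'(x) = 1/sqrt(1 - x^2)
  g(x) = atan(x)   ⇒   g'(x) = 1/(x^2 + 1)
  lim(x→0) f'(x)/g'(x) = lim(x→0) (1/sqrt(1 - x^2))/(1/(x^2 + 1))
  = 1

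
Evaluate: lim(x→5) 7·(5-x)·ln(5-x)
This is a 0·∞ indeterminate form.

Rewrite 0·∞ as a quotient (0/0 or ∞/∞ form), then apply L'Hôpital's rule:
  lim(x→5) 7·(5-x)·ln(5-x) = 0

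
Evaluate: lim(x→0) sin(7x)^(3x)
This is an exponential indeterminate form.

For exponential indeterminate forms, take the natural log:
  Let L = lim(x→0) sin(7x)^(3x)
  Then ln(L) = lim(x→0) [exponent × ln(base)]
  Evaluate using L'Hôpital or standard limits, then exponentiate.
  L = 1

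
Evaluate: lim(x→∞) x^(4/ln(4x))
This is an exponential indeterminate form.

For exponential indeterminate forms, take the natural log:
  Let L = lim(x→∞) x^(4/ln(4x))
  Then ln(L) = lim(x→∞) [exponent × ln(base)]
  Evaluate using L'Hôpital or standard limits, then exponentiate.
  L = e^(4)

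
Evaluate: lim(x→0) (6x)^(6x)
This is an exponential indeterminate form.

For exponential indeterminate forms, take the natural log:
  Let L = lim(x→0) (6x)^(6x)
  Then ln(L) = lim(x→0) [exponent × ln(base)]
  Evaluate using L'Hôpital or standard limits, then exponentiate.
  L = 1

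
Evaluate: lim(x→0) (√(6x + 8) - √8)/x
This is a standard limit.

Factor or rationalize the expression:
  lim(x→0) (√(6x + 8) - √8)/x = 3·sqrt(2)/4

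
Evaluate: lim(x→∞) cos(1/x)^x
This is an exponential indeterminate form.

For exponential indeterminate forms, take the natural log:
  Let L = lim(x→∞) cos(1/x)^x
  Then ln(L) = lim(x→∞) [exponent × ln(base)]
  Evaluate using L'Hôpital or standard limits, then exponentiate.
  L = 1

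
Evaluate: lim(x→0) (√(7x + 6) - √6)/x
This is a standard limit.

Factor or rationalize the expression:
  lim(x→0) (√(7x + 6) - √6)/x = 7·sqrt(6)/12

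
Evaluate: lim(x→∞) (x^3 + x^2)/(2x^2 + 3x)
This is an ∞/∞ indeterminate form.

Apply L'Hôpital's rule: differentiate numerator and denominator separately.
  f(x) = x^3 + x^2   ⇒   f'(x) = 3·x^2 + 2·x
  g(x) = 2·x^2 + 3·x   ⇒   g'(x) = 4·x + 3
  lim(x→∞) f'(x)/g'(x) = lim(x→∞) (3·x^2 + 2·x)/(4·x + 3)
  = ∞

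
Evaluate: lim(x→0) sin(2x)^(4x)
This is an exponential indeterminate form.

For exponential indeterminate forms, take the natural log:
  Let L = lim(x→0) sin(2x)^(4x)
  Then ln(L) = lim(x→0) [exponent × ln(base)]
  Evaluate using L'Hôpital or standard limits, then exponentiate.
  L = 1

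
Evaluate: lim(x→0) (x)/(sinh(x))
This is a 0/0 indeterminate form.

Apply L'Hôpital's rule: differentiate numerator and denominator separately.
  f(x) = x   ⇒   f'(x) = 1
  g(x) = sinh(x)   ⇒   g'(x) = cosh(x)
  lim(x→0) f'(x)/g'(x) = lim(x→0) (1)/(cosh(x))
  = 1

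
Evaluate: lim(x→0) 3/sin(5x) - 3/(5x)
This is an ∞-∞ indeterminate form.

Combine fractions or rationalize to convert ∞-∞ to 0/0 form:
  lim(x→0) 3/sin(5x) - 3/(5x) = 0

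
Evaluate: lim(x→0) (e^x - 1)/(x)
This is a 0/0 indeterminate form.

Apply L'Hôpital's rule: differentiate numerator and denominator separately.
  f(x) = e^(x) - 1   ⇒   f'(x) = e^(x)
  g(x) = x   ⇒   g'(x) = 1
  lim(x→0) f'(x)/g'(x) = lim(x→0) (e^(x))/(1)
  = 1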